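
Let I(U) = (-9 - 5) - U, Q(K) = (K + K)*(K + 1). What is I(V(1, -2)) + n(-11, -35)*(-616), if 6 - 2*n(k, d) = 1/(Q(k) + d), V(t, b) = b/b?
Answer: -344347/185 ≈ -1861.3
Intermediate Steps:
Q(K) = 2*K*(1 + K) (Q(K) = (2*K)*(1 + K) = 2*K*(1 + K))
V(t, b) = 1
I(U) = -14 - U
n(k, d) = 3 - 1/(2*(d + 2*k*(1 + k))) (n(k, d) = 3 - 1/(2*(2*k*(1 + k) + d)) = 3 - 1/(2*(d + 2*k*(1 + k))))
I(V(1, -2)) + n(-11, -35)*(-616) = (-14 - 1*1) + ((-1 + 6*(-35) + 12*(-11)*(1 - 11))/(2*(-35 + 2*(-11)*(1 - 11))))*(-616) = (-14 - 1) + ((-1 - 210 + 12*(-11)*(-10))/(2*(-35 + 2*(-11)*(-10))))*(-616) = -15 + ((-1 - 210 + 1320)/(2*(-35 + 220)))*(-616) = -15 + ((1/2)*1109/185)*(-616) = -15 + ((1/2)*(1/185)*1109)*(-616) = -15 + (1109/370)*(-616) = -15 - 341572/185 = -344347/185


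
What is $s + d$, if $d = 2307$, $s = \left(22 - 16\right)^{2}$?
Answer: $2343$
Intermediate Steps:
$s = 36$ ($s = 6^{2} = 36$)
$s + d = 36 + 2307 = 2343$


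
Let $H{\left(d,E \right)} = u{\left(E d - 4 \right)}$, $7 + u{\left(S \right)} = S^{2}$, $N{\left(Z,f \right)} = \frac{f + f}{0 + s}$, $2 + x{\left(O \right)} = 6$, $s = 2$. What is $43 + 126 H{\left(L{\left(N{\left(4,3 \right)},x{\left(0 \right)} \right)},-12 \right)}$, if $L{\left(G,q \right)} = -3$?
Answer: $128185$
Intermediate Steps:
$x{\left(O \right)} = 4$ ($x{\left(O \right)} = -2 + 6 = 4$)
$N{\left(Z,f \right)} = f$ ($N{\left(Z,f \right)} = \frac{f + f}{0 + 2} = \frac{2 f}{2} = 2 f \frac{1}{2} = f$)
$u{\left(S \right)} = -7 + S^{2}$
$H{\left(d,E \right)} = -7 + \left(-4 + E d\right)^{2}$ ($H{\left(d,E \right)} = -7 + \left(E d - 4\right)^{2} = -7 + \left(-4 + E d\right)^{2}$)
$43 + 126 H{\left(L{\left(N{\left(4,3 \right)},x{\left(0 \right)} \right)},-12 \right)} = 43 + 126 \left(-7 + \left(-4 - -36\right)^{2}\right) = 43 + 126 \left(-7 + \left(-4 + 36\right)^{2}\right) = 43 + 126 \left(-7 + 32^{2}\right) = 43 + 126 \left(-7 + 1024\right) = 43 + 126 \cdot 1017 = 43 + 128142 = 128185$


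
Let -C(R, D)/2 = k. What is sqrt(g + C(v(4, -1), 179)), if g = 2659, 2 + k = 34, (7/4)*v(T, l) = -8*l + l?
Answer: sqrt(2595) ≈ 50.941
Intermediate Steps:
v(T, l) = -4*l (v(T, l) = 4*(-8*l + l)/7 = 4*(-7*l)/7 = -4*l)
k = 32 (k = -2 + 34 = 32)
C(R, D) = -64 (C(R, D) = -2*32 = -64)
sqrt(g + C(v(4, -1), 179)) = sqrt(2659 - 64) = sqrt(2595)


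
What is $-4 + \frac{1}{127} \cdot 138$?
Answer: $- \frac{370}{127} \approx -2.9134$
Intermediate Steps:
$-4 + \frac{1}{127} \cdot 138 = -4 + \frac{138}{127} = - \frac{370}{127}$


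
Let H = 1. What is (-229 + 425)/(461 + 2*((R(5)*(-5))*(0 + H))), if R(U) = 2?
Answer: 4/9 ≈ 0.44444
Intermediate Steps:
(-229 + 425)/(461 + 2*((R(5)*(-5))*(0 + H))) = (-229 + 425)/(461 + 2*((2*(-5))*(0 + 1))) = 196/(461 + 2*(-10*1)) = 196/(461 + 2*(-10)) = 196/(461 - 20) = 196/441 = 196*(1/441) = 4/9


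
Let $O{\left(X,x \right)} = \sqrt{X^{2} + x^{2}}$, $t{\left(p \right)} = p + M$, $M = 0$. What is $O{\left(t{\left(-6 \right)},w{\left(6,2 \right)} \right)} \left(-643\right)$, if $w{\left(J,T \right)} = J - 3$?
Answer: $- 1929 \sqrt{5} \approx -4313.4$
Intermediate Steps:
$w{\left(J,T \right)} = -3 + J$ ($w{\left(J,T \right)} = J - 3 = -3 + J$)
$t{\left(p \right)} = p$ ($t{\left(p \right)} = p + 0 = p$)
$O{\left(t{\left(-6 \right)},w{\left(6,2 \right)} \right)} \left(-643\right) = \sqrt{\left(-6\right)^{2} + \left(-3 + 6\right)^{2}} \left(-643\right) = \sqrt{36 + 3^{2}} \left(-643\right) = \sqrt{36 + 9} \left(-643\right) = \sqrt{45} \left(-643\right) = 3 \sqrt{5} \left(-643\right) = - 1929 \sqrt{5}$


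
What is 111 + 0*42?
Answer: 111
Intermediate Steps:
111 + 0*42 = 111 + 0 = 111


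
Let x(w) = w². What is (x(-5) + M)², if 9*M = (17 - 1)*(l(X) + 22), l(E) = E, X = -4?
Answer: 3249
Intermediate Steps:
M = 32 (M = ((17 - 1)*(-4 + 22))/9 = (16*18)/9 = (⅑)*288 = 32)
(x(-5) + M)² = ((-5)² + 32)² = (25 + 32)² = 57² = 3249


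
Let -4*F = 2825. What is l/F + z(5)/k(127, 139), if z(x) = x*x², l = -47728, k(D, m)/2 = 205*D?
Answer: 1988228193/29419550 ≈ 67.582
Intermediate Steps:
k(D, m) = 410*D (k(D, m) = 2*(205*D) = 410*D)
F = -2825/4 (F = -¼*2825 = -2825/4 ≈ -706.25)
z(x) = x³
l/F + z(5)/k(127, 139) = -47728/(-2825/4) + 5³/((410*127)) = -47728*(-4/2825) + 125/52070 = 190912/2825 + 125*(1/52070) = 190912/2825 + 25/10414 = 1988228193/29419550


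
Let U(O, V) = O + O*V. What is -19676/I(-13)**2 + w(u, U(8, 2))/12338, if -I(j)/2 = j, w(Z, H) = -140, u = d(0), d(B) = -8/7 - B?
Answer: -30357141/1042561 ≈ -29.118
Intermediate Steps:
d(B) = -8/7 - B (d(B) = -8*1/7 - B = -8/7 - B)
u = -8/7 (u = -8/7 - 1*0 = -8/7 + 0 = -8/7 ≈ -1.1429)
I(j) = -2*j
-19676/I(-13)**2 + w(u, U(8, 2))/12338 = -19676/((-2*(-13))**2) - 140/12338 = -19676/(26**2) - 140*1/12338 = -19676/676 - 70/6169 = -19676*1/676 - 70/6169 = -4919/169 - 70/6169 = -30357141/1042561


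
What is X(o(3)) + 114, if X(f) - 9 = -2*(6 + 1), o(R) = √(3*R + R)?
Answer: 109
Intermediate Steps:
o(R) = 2*√R (o(R) = √(4*R) = 2*√R)
X(f) = -5 (X(f) = 9 - 2*(6 + 1) = 9 - 2*7 = 9 - 14 = -5)
X(o(3)) + 114 = -5 + 114 = 109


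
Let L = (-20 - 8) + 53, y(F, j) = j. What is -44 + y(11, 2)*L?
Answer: 6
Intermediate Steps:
L = 25 (L = -28 + 53 = 25)
-44 + y(11, 2)*L = -44 + 2*25 = -44 + 50 = 6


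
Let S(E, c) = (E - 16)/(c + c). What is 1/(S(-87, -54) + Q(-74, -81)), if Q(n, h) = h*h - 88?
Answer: 108/699187 ≈ 0.00015447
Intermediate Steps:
S(E, c) = (-16 + E)/(2*c) (S(E, c) = (-16 + E)/((2*c)) = (-16 + E)*(1/(2*c)) = (-16 + E)/(2*c))
Q(n, h) = -88 + h² (Q(n, h) = h² - 88 = -88 + h²)
1/(S(-87, -54) + Q(-74, -81)) = 1/((½)*(-16 - 87)/(-54) + (-88 + (-81)²)) = 1/((½)*(-1/54)*(-103) + (-88 + 6561)) = 1/(103/108 + 6473) = 1/(699187/108) = 108/699187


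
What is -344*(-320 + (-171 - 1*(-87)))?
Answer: 138976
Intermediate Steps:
-344*(-320 + (-171 - 1*(-87))) = -344*(-320 + (-171 + 87)) = -344*(-320 - 84) = -344*(-404) = 138976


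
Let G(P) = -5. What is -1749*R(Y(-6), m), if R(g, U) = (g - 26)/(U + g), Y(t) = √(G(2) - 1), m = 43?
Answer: 36696/35 - 2277*I*√6/35 ≈ 1048.5 - 159.36*I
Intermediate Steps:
Y(t) = I*√6 (Y(t) = √(-5 - 1) = √(-6) = I*√6)
R(g, U) = (-26 + g)/(U + g)
-1749*R(Y(-6), m) = -1749*(-26 + I*√6)/(43 + I*√6)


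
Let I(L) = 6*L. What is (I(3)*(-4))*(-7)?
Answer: 504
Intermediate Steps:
(I(3)*(-4))*(-7) = ((6*3)*(-4))*(-7) = (18*(-4))*(-7) = -72*(-7) = 504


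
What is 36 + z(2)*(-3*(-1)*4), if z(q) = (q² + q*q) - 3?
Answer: 96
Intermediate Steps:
z(q) = -3 + 2*q² (z(q) = (q² + q²) - 3 = 2*q² - 3 = -3 + 2*q²)
36 + z(2)*(-3*(-1)*4) = 36 + (-3 + 2*2²)*(-3*(-1)*4) = 36 + (-3 + 2*4)*(3*4) = 36 + (-3 + 8)*12 = 36 + 5*12 = 36 + 60 = 96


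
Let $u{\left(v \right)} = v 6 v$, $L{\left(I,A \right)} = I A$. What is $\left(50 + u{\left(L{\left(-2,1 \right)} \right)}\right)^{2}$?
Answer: $5476$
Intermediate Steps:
$L{\left(I,A \right)} = A I$
$u{\left(v \right)} = 6 v^{2}$ ($u{\left(v \right)} = 6 v v = 6 v^{2}$)
$\left(50 + u{\left(L{\left(-2,1 \right)} \right)}\right)^{2} = \left(50 + 6 \left(1 \left(-2\right)\right)^{2}\right)^{2} = \left(50 + 6 \left(-2\right)^{2}\right)^{2} = \left(50 + 6 \cdot 4\right)^{2} = \left(50 + 24\right)^{2} = 74^{2} = 5476$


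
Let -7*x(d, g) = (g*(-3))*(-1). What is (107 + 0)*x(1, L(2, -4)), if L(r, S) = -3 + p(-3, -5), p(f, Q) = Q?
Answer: 2568/7 ≈ 366.86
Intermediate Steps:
L(r, S) = -8 (L(r, S) = -3 - 5 = -8)
x(d, g) = -3*g/7 (x(d, g) = -g*(-3)*(-1)/7 = -(-3*g)*(-1)/7 = -3*g/7)
(107 + 0)*x(1, L(2, -4)) = (107 + 0)*(-3/7*(-8)) = 107*(24/7) = 2568/7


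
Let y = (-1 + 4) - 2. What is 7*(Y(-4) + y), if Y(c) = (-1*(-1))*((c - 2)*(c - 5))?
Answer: 385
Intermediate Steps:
y = 1 (y = 3 - 2 = 1)
Y(c) = (-5 + c)*(-2 + c) (Y(c) = 1*((-2 + c)*(-5 + c)) = 1*((-5 + c)*(-2 + c)) = (-5 + c)*(-2 + c))
7*(Y(-4) + y) = 7*((10 + (-4)**2 - 7*(-4)) + 1) = 7*((10 + 16 + 28) + 1) = 7*(54 + 1) = 7*55 = 385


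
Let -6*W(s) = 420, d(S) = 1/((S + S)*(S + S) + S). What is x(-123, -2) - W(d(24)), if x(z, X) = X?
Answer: 68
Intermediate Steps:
d(S) = 1/(S + 4*S**2) (d(S) = 1/((2*S)*(2*S) + S) = 1/(4*S**2 + S) = 1/(S + 4*S**2))
W(s) = -70 (W(s) = -1/6*420 = -70)
x(-123, -2) - W(d(24)) = -2 - 1*(-70) = -2 + 70 = 68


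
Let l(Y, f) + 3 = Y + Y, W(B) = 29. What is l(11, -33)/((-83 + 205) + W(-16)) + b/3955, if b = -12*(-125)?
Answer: 60329/119441 ≈ 0.50509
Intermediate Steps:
l(Y, f) = -3 + 2*Y (l(Y, f) = -3 + (Y + Y) = -3 + 2*Y)
b = 1500
l(11, -33)/((-83 + 205) + W(-16)) + b/3955 = (-3 + 2*11)/((-83 + 205) + 29) + 1500/3955 = (-3 + 22)/(122 + 29) + 1500*(1/3955) = 19/151 + 300/791 = 60329/119441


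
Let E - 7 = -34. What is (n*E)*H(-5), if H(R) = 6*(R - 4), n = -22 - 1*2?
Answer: -34992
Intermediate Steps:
E = -27 (E = 7 - 34 = -27)
n = -24 (n = -22 - 2 = -24)
H(R) = -24 + 6*R (H(R) = 6*(-4 + R) = -24 + 6*R)
(n*E)*H(-5) = (-24*(-27))*(-24 + 6*(-5)) = 648*(-24 - 30) = 648*(-54) = -34992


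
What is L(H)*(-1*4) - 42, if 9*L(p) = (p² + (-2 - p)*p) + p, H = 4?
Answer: -362/9 ≈ -40.222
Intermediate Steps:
L(p) = p/9 + p²/9 + p*(-2 - p)/9 (L(p) = ((p² + (-2 - p)*p) + p)/9 = ((p² + p*(-2 - p)) + p)/9 = (p + p² + p*(-2 - p))/9 = p/9 + p²/9 + p*(-2 - p)/9)
L(H)*(-1*4) - 42 = (-⅑*4)*(-1*4) - 42 = -4/9*(-4) - 42 = 16/9 - 42 = -362/9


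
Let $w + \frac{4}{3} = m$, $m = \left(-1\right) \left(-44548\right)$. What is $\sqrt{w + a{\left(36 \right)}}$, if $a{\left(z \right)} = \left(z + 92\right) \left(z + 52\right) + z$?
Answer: $\frac{2 \sqrt{125655}}{3} \approx 236.32$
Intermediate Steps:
$m = 44548$
$w = \frac{133640}{3}$ ($w = - \frac{4}{3} + 44548 = \frac{133640}{3} \approx 44547.0$)
$a{\left(z \right)} = z + \left(52 + z\right) \left(92 + z\right)$ ($a{\left(z \right)} = \left(92 + z\right) \left(52 + z\right) + z = \left(52 + z\right) \left(92 + z\right) + z = z + \left(52 + z\right) \left(92 + z\right)$)
$\sqrt{w + a{\left(36 \right)}} = \sqrt{\frac{133640}{3} + \left(4784 + 36^{2} + 145 \cdot 36\right)} = \sqrt{\frac{133640}{3} + \left(4784 + 1296 + 5220\right)} = \sqrt{\frac{133640}{3} + 11300} = \sqrt{\frac{167540}{3}} = \frac{2 \sqrt{125655}}{3}$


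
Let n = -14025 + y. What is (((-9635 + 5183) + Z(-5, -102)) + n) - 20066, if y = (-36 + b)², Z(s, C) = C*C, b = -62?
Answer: -18535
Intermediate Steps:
Z(s, C) = C²
y = 9604 (y = (-36 - 62)² = (-98)² = 9604)
n = -4421 (n = -14025 + 9604 = -4421)
(((-9635 + 5183) + Z(-5, -102)) + n) - 20066 = (((-9635 + 5183) + (-102)²) - 4421) - 20066 = ((-4452 + 10404) - 4421) - 20066 = (5952 - 4421) - 20066 = 1531 - 20066 = -18535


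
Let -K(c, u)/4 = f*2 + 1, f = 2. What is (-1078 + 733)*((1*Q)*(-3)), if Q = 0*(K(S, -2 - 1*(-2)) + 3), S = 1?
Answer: 0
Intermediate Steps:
K(c, u) = -20 (K(c, u) = -4*(2*2 + 1) = -4*(4 + 1) = -4*5 = -20)
Q = 0 (Q = 0*(-20 + 3) = 0*(-17) = 0)
(-1078 + 733)*((1*Q)*(-3)) = (-1078 + 733)*((1*0)*(-3)) = -0*(-3) = -345*0 = 0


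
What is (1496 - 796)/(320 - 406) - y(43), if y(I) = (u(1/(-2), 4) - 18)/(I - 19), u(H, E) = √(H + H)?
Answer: -1271/172 - I/24 ≈ -7.3895 - 0.041667*I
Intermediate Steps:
u(H, E) = √2*√H (u(H, E) = √(2*H) = √2*√H)
y(I) = (-18 + I)/(-19 + I) (y(I) = (√2*√(1/(-2)) - 18)/(I - 19) = (√2*√(-½) - 18)/(-19 + I) = (√2*(I*√2/2) - 18)/(-19 + I) = (I - 18)/(-19 + I) = (-18 + I)/(-19 + I))
(1496 - 796)/(320 - 406) - y(43) = (1496 - 796)/(320 - 406) - (-18 + I)/(-19 + 43) = 700/(-86) - (-18 + I)/24 = 700*(-1/86) - (-18 + I)/24 = -350/43 - (-¾ + I/24) = -350/43 + (¾ - I/24) = -1271/172 - I/24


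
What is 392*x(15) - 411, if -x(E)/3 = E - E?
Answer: -411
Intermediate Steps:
x(E) = 0 (x(E) = -3*(E - E) = -3*0 = 0)
392*x(15) - 411 = 392*0 - 411 = 0 - 411 = -411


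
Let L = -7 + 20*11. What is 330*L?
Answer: 70290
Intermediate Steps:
L = 213 (L = -7 + 220 = 213)
330*L = 330*213 = 70290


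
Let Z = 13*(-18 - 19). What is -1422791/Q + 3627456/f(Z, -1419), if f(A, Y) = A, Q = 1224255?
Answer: -4441615507751/588866655 ≈ -7542.6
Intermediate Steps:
Z = -481 (Z = 13*(-37) = -481)
-1422791/Q + 3627456/f(Z, -1419) = -1422791/1224255 + 3627456/(-481) = -1422791*1/1224255 + 3627456*(-1/481) = -1422791/1224255 - 3627456/481 = -4441615507751/588866655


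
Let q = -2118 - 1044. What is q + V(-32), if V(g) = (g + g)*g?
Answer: -1114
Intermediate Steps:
V(g) = 2*g**2 (V(g) = (2*g)*g = 2*g**2)
q = -3162
q + V(-32) = -3162 + 2*(-32)**2 = -3162 + 2*1024 = -3162 + 2048 = -1114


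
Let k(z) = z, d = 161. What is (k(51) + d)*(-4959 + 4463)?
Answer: -105152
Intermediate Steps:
(k(51) + d)*(-4959 + 4463) = (51 + 161)*(-4959 + 4463) = 212*(-496) = -105152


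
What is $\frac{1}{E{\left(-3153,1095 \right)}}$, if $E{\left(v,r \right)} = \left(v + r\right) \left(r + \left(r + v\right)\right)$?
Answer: $\frac{1}{1981854} \approx 5.0458 \cdot 10^{-7}$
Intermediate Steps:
$E{\left(v,r \right)} = \left(r + v\right) \left(v + 2 r\right)$
$\frac{1}{E{\left(-3153,1095 \right)}} = \frac{1}{\left(-3153\right)^{2} + 2 \cdot 1095^{2} + 3 \cdot 1095 \left(-3153\right)} = \frac{1}{9941409 + 2 \cdot 1199025 - 10357605} = \frac{1}{9941409 + 2398050 - 10357605} = \frac{1}{1981854}$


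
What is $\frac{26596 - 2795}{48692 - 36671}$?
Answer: $\frac{23801}{12021} \approx 1.98$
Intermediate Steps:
$\frac{26596 - 2795}{48692 - 36671} = \frac{23801}{12021}$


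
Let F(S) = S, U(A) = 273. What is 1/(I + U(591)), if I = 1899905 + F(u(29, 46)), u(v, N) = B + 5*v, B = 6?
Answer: 1/1900329 ≈ 5.2622e-7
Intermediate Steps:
u(v, N) = 6 + 5*v
I = 1900056 (I = 1899905 + (6 + 5*29) = 1899905 + (6 + 145) = 1899905 + 151 = 1900056)
1/(I + U(591)) = 1/(1900056 + 273) = 1/1900329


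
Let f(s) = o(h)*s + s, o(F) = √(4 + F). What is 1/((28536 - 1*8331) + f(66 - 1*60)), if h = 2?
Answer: 6737/136161435 - 2*√6/136161435 ≈ 4.9442e-5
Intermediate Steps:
f(s) = s + s*√6 (f(s) = √(4 + 2)*s + s = √6*s + s = s*√6 + s = s + s*√6)
1/((28536 - 1*8331) + f(66 - 1*60)) = 1/((28536 - 1*8331) + (66 - 1*60)*(1 + √6)) = 1/((28536 - 8331) + (66 - 60)*(1 + √6)) = 1/(20205 + 6*(1 + √6)) = 1/(20205 + (6 + 6*√6)) = 1/(20211 + 6*√6)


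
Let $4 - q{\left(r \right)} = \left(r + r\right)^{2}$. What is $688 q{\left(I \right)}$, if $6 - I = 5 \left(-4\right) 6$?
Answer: $-43688000$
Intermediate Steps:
$I = 126$ ($I = 6 - 5 \left(-4\right) 6 = 6 - \left(-20\right) 6 = 6 - -120 = 6 + 120 = 126$)
$q{\left(r \right)} = 4 - 4 r^{2}$ ($q{\left(r \right)} = 4 - \left(r + r\right)^{2} = 4 - \left(2 r\right)^{2} = 4 - 4 r^{2}$)
$688 q{\left(I \right)} = 688 \left(4 - 4 \cdot 126^{2}\right) = 688 \left(4 - 63504\right) = 688 \left(-63500\right) = -43688000$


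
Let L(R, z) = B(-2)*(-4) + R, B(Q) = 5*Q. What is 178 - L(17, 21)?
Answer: 121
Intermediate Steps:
L(R, z) = 40 + R (L(R, z) = (5*(-2))*(-4) + R = -10*(-4) + R = 40 + R)
178 - L(17, 21) = 178 - (40 + 17) = 178 - 1*57 = 178 - 57 = 121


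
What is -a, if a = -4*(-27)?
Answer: -108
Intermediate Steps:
a = 108
-a = -1*108 = -108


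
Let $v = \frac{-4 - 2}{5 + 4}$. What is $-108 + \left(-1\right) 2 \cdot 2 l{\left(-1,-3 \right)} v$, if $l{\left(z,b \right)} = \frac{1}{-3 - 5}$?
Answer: $- \frac{325}{3} \approx -108.33$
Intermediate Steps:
$l{\left(z,b \right)} = - \frac{1}{8}$ ($l{\left(z,b \right)} = \frac{1}{-8} = - \frac{1}{8}$)
$v = - \frac{2}{3}$ ($v = - \frac{6}{9} = \left(-6\right) \frac{1}{9} = - \frac{2}{3} \approx -0.66667$)
$-108 + \left(-1\right) 2 \cdot 2 l{\left(-1,-3 \right)} v = -108 + \left(-1\right) 2 \cdot 2 \left(- \frac{1}{8}\right) \left(- \frac{2}{3}\right) = -108 + \left(-2\right) 2 \left(- \frac{1}{8}\right) \left(- \frac{2}{3}\right) = -108 + \left(-4\right) \left(- \frac{1}{8}\right) \left(- \frac{2}{3}\right) = -108 + \frac{1}{2} \left(- \frac{2}{3}\right) = -108 - \frac{1}{3} = - \frac{325}{3}$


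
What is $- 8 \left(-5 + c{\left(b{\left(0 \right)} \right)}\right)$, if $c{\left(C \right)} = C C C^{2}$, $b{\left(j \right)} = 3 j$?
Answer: $40$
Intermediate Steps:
$c{\left(C \right)} = C^{4}$ ($c{\left(C \right)} = C^{2} C^{2} = C^{4}$)
$- 8 \left(-5 + c{\left(b{\left(0 \right)} \right)}\right) = - 8 \left(-5 + \left(3 \cdot 0\right)^{4}\right) = - 8 \left(-5 + 0^{4}\right) = - 8 \left(-5 + 0\right) = \left(-8\right) \left(-5\right) = 40$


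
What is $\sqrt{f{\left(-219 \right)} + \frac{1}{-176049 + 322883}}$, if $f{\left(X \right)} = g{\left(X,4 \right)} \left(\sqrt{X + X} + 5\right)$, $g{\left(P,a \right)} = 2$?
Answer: $\frac{\sqrt{215602382394 + 43120447112 i \sqrt{438}}}{146834} \approx 5.1495 + 4.0642 i$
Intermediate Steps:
$f{\left(X \right)} = 10 + 2 \sqrt{2} \sqrt{X}$ ($f{\left(X \right)} = 2 \left(\sqrt{X + X} + 5\right) = 2 \left(\sqrt{2 X} + 5\right) = 2 \left(\sqrt{2} \sqrt{X} + 5\right) = 2 \left(5 + \sqrt{2} \sqrt{X}\right) = 10 + 2 \sqrt{2} \sqrt{X}$)
$\sqrt{f{\left(-219 \right)} + \frac{1}{-176049 + 322883}} = \sqrt{\left(10 + 2 \sqrt{2} \sqrt{-219}\right) + \frac{1}{-176049 + 322883}} = \sqrt{\left(10 + 2 \sqrt{2} i \sqrt{219}\right) + \frac{1}{146834}} = \sqrt{\left(10 + 2 i \sqrt{438}\right) + \frac{1}{146834}} = \sqrt{\frac{1468341}{146834} + 2 i \sqrt{438}}$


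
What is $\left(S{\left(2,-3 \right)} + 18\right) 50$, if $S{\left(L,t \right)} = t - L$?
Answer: $650$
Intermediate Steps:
$\left(S{\left(2,-3 \right)} + 18\right) 50 = \left(\left(-3 - 2\right) + 18\right) 50 = \left(-5 + 18\right) 50 = 13 \cdot 50 = 650$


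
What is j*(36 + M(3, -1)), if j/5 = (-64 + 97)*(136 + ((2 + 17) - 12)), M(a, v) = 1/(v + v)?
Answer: 1675245/2 ≈ 8.3762e+5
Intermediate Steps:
M(a, v) = 1/(2*v)
j = 23595 (j = 5*((-64 + 97)*(136 + ((2 + 17) - 12))) = 5*(33*(136 + (19 - 12))) = 5*(33*(136 + 7)) = 5*(33*143) = 5*4719 = 23595)
j*(36 + M(3, -1)) = 23595*(36 + (1/2)/(-1)) = 23595*(36 + (1/2)*(-1)) = 23595*(36 - 1/2) = 23595*(71/2) = 1675245/2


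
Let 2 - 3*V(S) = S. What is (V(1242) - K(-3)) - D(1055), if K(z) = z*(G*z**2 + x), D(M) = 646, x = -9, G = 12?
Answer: -2287/3 ≈ -762.33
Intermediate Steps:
V(S) = 2/3 - S/3
K(z) = z*(-9 + 12*z**2) (K(z) = z*(12*z**2 - 9) = z*(-9 + 12*z**2))
(V(1242) - K(-3)) - D(1055) = ((2/3 - 1/3*1242) - (-9*(-3) + 12*(-3)**3)) - 1*646 = ((2/3 - 414) - (27 + 12*(-27))) - 646 = (-1240/3 - (27 - 324)) - 646 = (-1240/3 - 1*(-297)) - 646 = (-1240/3 + 297) - 646 = -349/3 - 646 = -2287/3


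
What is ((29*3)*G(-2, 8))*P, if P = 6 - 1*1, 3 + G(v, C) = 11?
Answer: 3480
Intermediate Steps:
G(v, C) = 8 (G(v, C) = -3 + 11 = 8)
P = 5 (P = 6 - 1 = 5)
((29*3)*G(-2, 8))*P = ((29*3)*8)*5 = (87*8)*5 = 696*5 = 3480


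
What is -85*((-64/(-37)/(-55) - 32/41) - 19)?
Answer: 28101153/16687 ≈ 1684.0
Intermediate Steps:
-85*((-64/(-37)/(-55) - 32/41) - 19) = -85*((-64*(-1/37)*(-1/55) - 32*1/41) - 19) = -85*(((64/37)*(-1/55) - 32/41) - 19) = -85*((-64/2035 - 32/41) - 19) = -85*(-67744/83435 - 19) = -85*(-1653009/83435) = 28101153/16687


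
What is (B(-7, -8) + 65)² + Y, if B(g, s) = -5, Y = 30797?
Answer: 34397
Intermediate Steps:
(B(-7, -8) + 65)² + Y = (-5 + 65)² + 30797 = 60² + 30797 = 3600 + 30797 = 34397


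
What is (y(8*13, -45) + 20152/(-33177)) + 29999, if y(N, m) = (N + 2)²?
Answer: 1368033443/33177 ≈ 41234.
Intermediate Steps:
y(N, m) = (2 + N)²
(y(8*13, -45) + 20152/(-33177)) + 29999 = ((2 + 8*13)² + 20152/(-33177)) + 29999 = ((2 + 104)² + 20152*(-1/33177)) + 29999 = (106² - 20152/33177) + 29999 = (11236 - 20152/33177) + 29999 = 372756620/33177 + 29999 = 1368033443/33177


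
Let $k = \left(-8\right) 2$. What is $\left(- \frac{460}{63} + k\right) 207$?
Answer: $- \frac{33764}{7} \approx -4823.4$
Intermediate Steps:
$k = -16$
$\left(- \frac{460}{63} + k\right) 207 = \left(- \frac{460}{63} - 16\right) 207 = \left(- \frac{1468}{63}\right) 207 = - \frac{33764}{7}$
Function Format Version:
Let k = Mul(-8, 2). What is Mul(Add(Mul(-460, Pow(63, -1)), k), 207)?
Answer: Rational(-33764, 7) ≈ -4823.4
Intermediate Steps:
k = -16
Mul(Add(Mul(-460, Pow(63, -1)), k), 207) = Mul(Add(Mul(-460, Pow(63, -1)), -16), 207) = Mul(Add(Mul(-460, Rational(1, 63)), -16), 207) = Mul(Add(Rational(-460, 63), -16), 207) = Mul(Rational(-1468, 63), 207) = Rational(-33764, 7)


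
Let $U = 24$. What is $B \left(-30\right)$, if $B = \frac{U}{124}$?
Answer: $- \frac{180}{31} \approx -5.8064$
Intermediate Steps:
$B = \frac{6}{31}$ ($B = \frac{24}{124} = 24 \cdot \frac{1}{124} = \frac{6}{31} \approx 0.19355$)
$B \left(-30\right) = \frac{6}{31} \left(-30\right) = - \frac{180}{31}$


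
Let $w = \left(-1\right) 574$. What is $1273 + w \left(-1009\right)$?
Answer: $580439$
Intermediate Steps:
$w = -574$
$1273 + w \left(-1009\right) = 1273 - -579166 = 1273 + 579166 = 580439$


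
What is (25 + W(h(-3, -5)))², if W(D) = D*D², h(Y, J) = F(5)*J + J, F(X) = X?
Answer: 727650625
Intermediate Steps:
h(Y, J) = 6*J (h(Y, J) = 5*J + J = 6*J)
W(D) = D³
(25 + W(h(-3, -5)))² = (25 + (6*(-5))³)² = (25 + (-30)³)² = (25 - 27000)² = (-26975)² = 727650625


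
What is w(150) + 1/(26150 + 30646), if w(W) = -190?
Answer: -10791239/56796 ≈ -190.00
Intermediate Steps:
w(150) + 1/(26150 + 30646) = -190 + 1/(26150 + 30646) = -190 + 1/56796 = -10791239/56796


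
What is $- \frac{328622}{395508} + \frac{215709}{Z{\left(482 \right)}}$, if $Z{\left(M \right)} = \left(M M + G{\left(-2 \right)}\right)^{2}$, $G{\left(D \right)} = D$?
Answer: $- \frac{4434199510496069}{5336738914778868} \approx -0.83088$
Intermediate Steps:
$Z{\left(M \right)} = \left(-2 + M^{2}\right)^{2}$ ($Z{\left(M \right)} = \left(M M - 2\right)^{2} = \left(M^{2} - 2\right)^{2} = \left(-2 + M^{2}\right)^{2}$)
$- \frac{328622}{395508} + \frac{215709}{Z{\left(482 \right)}} = - \frac{328622}{395508} + \frac{215709}{\left(-2 + 482^{2}\right)^{2}} = \left(-328622\right) \frac{1}{395508} + \frac{215709}{\left(-2 + 232324\right)^{2}} = - \frac{164311}{197754} + \frac{215709}{232322^{2}} = - \frac{164311}{197754} + \frac{215709}{53973511684} = - \frac{4434199510496069}{5336738914778868}$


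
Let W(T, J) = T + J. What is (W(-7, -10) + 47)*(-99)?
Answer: -2970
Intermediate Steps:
W(T, J) = J + T
(W(-7, -10) + 47)*(-99) = ((-10 - 7) + 47)*(-99) = (-17 + 47)*(-99) = 30*(-99) = -2970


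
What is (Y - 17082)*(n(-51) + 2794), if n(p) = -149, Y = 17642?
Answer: 1481200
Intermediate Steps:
(Y - 17082)*(n(-51) + 2794) = (17642 - 17082)*(-149 + 2794) = 560*2645 = 1481200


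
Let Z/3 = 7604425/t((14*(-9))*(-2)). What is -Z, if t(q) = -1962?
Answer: 7604425/654 ≈ 11628.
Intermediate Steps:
Z = -7604425/654 (Z = 3*(7604425/(-1962)) = 3*(7604425*(-1/1962)) = 3*(-7604425/1962) = -7604425/654 ≈ -11628.)
-Z = -1*(-7604425/654) = 7604425/654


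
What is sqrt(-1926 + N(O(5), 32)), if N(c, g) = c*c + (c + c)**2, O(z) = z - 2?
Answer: 3*I*sqrt(209) ≈ 43.37*I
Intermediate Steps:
O(z) = -2 + z
N(c, g) = 5*c**2 (N(c, g) = c**2 + (2*c)**2 = c**2 + 4*c**2 = 5*c**2)
sqrt(-1926 + N(O(5), 32)) = sqrt(-1926 + 5*(-2 + 5)**2) = sqrt(-1926 + 5*3**2) = sqrt(-1926 + 5*9) = sqrt(-1926 + 45) = sqrt(-1881) = 3*I*sqrt(209)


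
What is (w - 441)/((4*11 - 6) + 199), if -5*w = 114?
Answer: -773/395 ≈ -1.9570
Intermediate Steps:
w = -114/5 (w = -1/5*114 = -114/5 ≈ -22.800)
(w - 441)/((4*11 - 6) + 199) = (-114/5 - 441)/((4*11 - 6) + 199) = -2319/(5*((44 - 6) + 199)) = -2319/(5*(38 + 199)) = -2319/5/237 = -2319/5*1/237 = -773/395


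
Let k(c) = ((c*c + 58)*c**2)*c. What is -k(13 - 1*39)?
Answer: 12900784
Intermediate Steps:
k(c) = c**3*(58 + c**2) (k(c) = ((c**2 + 58)*c**2)*c = ((58 + c**2)*c**2)*c = (c**2*(58 + c**2))*c = c**3*(58 + c**2))
-k(13 - 1*39) = -(13 - 1*39)**3*(58 + (13 - 1*39)**2) = -(13 - 39)**3*(58 + (13 - 39)**2) = -(-26)**3*(58 + (-26)**2) = -(-17576)*(58 + 676) = -(-17576)*734 = -1*(-12900784) = 12900784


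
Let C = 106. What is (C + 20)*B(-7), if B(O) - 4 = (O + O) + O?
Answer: -2142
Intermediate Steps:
B(O) = 4 + 3*O (B(O) = 4 + ((O + O) + O) = 4 + (2*O + O) = 4 + 3*O)
(C + 20)*B(-7) = (106 + 20)*(4 + 3*(-7)) = 126*(4 - 21) = 126*(-17) = -2142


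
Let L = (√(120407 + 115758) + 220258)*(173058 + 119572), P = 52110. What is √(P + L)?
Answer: √(64454150650 + 292630*√236165) ≈ 2.5416e+5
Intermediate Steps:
L = 64454098540 + 292630*√236165 (L = (√236165 + 220258)*292630 = (220258 + √236165)*292630 = 64454098540 + 292630*√236165 ≈ 6.4596e+10)
√(P + L) = √(52110 + (64454098540 + 292630*√236165)) = √(64454150650 + 292630*√236165)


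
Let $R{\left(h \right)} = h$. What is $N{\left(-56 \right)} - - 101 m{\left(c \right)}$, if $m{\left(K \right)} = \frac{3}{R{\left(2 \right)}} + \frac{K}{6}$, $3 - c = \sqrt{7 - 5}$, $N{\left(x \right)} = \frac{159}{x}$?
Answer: $\frac{11153}{56} - \frac{101 \sqrt{2}}{6} \approx 175.35$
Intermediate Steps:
$c = 3 - \sqrt{2}$ ($c = 3 - \sqrt{7 - 5} = 3 - \sqrt{2} \approx 1.5858$)
$m{\left(K \right)} = \frac{3}{2} + \frac{K}{6}$
$N{\left(-56 \right)} - - 101 m{\left(c \right)} = \frac{159}{-56} - - 101 \left(\frac{3}{2} + \frac{3 - \sqrt{2}}{6}\right) = 159 \left(- \frac{1}{56}\right) - - 101 \left(\frac{3}{2} + \left(\frac{1}{2} - \frac{\sqrt{2}}{6}\right)\right) = - \frac{159}{56} - - 101 \left(2 - \frac{\sqrt{2}}{6}\right) = - \frac{159}{56} - \left(-202 + \frac{101 \sqrt{2}}{6}\right) = - \frac{159}{56} + \left(202 - \frac{101 \sqrt{2}}{6}\right) = \frac{11153}{56} - \frac{101 \sqrt{2}}{6}$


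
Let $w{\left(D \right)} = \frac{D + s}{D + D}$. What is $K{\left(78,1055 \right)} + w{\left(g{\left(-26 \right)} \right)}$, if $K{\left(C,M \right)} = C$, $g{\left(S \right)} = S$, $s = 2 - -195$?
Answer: $\frac{3885}{52} \approx 74.712$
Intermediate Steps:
$s = 197$ ($s = 2 + 195 = 197$)
$w{\left(D \right)} = \frac{197 + D}{2 D}$ ($w{\left(D \right)} = \frac{D + 197}{D + D} = \frac{197 + D}{2 D}$)
$K{\left(78,1055 \right)} + w{\left(g{\left(-26 \right)} \right)} = 78 + \frac{197 - 26}{2 \left(-26\right)} = 78 + \frac{1}{2} \left(- \frac{1}{26}\right) 171 = 78 - \frac{171}{52} = \frac{3885}{52}$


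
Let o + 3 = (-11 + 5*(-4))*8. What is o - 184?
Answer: -435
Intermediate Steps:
o = -251 (o = -3 + (-11 + 5*(-4))*8 = -3 + (-11 - 20)*8 = -3 - 31*8 = -3 - 248 = -251)
o - 184 = -251 - 184 = -435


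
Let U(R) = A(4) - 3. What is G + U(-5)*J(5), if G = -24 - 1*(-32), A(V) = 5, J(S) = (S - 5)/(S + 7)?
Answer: 8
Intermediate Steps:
J(S) = (-5 + S)/(7 + S)
G = 8 (G = -24 + 32 = 8)
U(R) = 2 (U(R) = 5 - 3 = 2)
G + U(-5)*J(5) = 8 + 2*((-5 + 5)/(7 + 5)) = 8 + 2*(0/12) = 8 + 2*((1/12)*0) = 8 + 2*0 = 8 + 0 = 8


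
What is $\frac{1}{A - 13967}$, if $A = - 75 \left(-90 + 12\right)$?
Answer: $- \frac{1}{8117} \approx -0.0001232$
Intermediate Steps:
$A = 5850$ ($A = \left(-75\right) \left(-78\right) = 5850$)
$\frac{1}{A - 13967} = \frac{1}{5850 - 13967} = \frac{1}{-8117} = - \frac{1}{8117}$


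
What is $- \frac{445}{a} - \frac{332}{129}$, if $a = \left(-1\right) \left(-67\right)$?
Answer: $- \frac{79649}{8643} \approx -9.2154$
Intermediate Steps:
$a = 67$
$- \frac{445}{a} - \frac{332}{129} = - \frac{445}{67} - \frac{332}{129} = - \frac{79649}{8643}$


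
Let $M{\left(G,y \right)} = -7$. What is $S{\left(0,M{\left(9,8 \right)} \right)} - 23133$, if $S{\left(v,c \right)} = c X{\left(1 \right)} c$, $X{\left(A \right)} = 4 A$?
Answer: $-22937$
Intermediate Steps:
$S{\left(v,c \right)} = 4 c^{2}$ ($S{\left(v,c \right)} = c 4 \cdot 1 c = c 4 c = 4 c c = 4 c^{2}$)
$S{\left(0,M{\left(9,8 \right)} \right)} - 23133 = 4 \left(-7\right)^{2} - 23133 = 4 \cdot 49 - 23133 = 196 - 23133 = -22937$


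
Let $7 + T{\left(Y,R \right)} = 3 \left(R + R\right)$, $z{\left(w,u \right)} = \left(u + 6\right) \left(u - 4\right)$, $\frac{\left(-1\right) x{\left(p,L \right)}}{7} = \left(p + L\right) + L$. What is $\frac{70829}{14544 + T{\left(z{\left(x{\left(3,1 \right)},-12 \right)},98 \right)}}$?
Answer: $\frac{6439}{1375} \approx 4.6829$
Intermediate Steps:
$x{\left(p,L \right)} = - 14 L - 7 p$ ($x{\left(p,L \right)} = - 7 \left(\left(p + L\right) + L\right) = - 7 \left(\left(L + p\right) + L\right) = - 7 \left(p + 2 L\right) = - 14 L - 7 p$)
$z{\left(w,u \right)} = \left(-4 + u\right) \left(6 + u\right)$ ($z{\left(w,u \right)} = \left(6 + u\right) \left(-4 + u\right) = \left(-4 + u\right) \left(6 + u\right)$)
$T{\left(Y,R \right)} = -7 + 6 R$ ($T{\left(Y,R \right)} = -7 + 3 \left(R + R\right) = -7 + 3 \cdot 2 R = -7 + 6 R$)
$\frac{70829}{14544 + T{\left(z{\left(x{\left(3,1 \right)},-12 \right)},98 \right)}} = \frac{70829}{14544 + \left(-7 + 6 \cdot 98\right)} = \frac{70829}{14544 + \left(-7 + 588\right)} = \frac{70829}{14544 + 581} = \frac{70829}{15125} = 70829 \cdot \frac{1}{15125} = \frac{6439}{1375}$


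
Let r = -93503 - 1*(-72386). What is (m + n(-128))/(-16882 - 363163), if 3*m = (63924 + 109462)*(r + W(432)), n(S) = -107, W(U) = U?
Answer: 1195496577/380045 ≈ 3145.7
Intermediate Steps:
r = -21117 (r = -93503 + 72386 = -21117)
m = -1195496470 (m = ((63924 + 109462)*(-21117 + 432))/3 = (173386*(-20685))/3 = (1/3)*(-3586489410) = -1195496470)
(m + n(-128))/(-16882 - 363163) = (-1195496470 - 107)/(-16882 - 363163) = -1195496577/(-380045) = -1195496577*(-1/380045) = 1195496577/380045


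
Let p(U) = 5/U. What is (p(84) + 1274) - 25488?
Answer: -2033971/84 ≈ -24214.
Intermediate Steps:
(p(84) + 1274) - 25488 = (5/84 + 1274) - 25488 = 107021/84 - 25488 = -2033971/84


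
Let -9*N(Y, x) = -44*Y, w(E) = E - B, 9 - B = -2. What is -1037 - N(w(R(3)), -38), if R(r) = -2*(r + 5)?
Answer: -905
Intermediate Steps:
B = 11 (B = 9 - 1*(-2) = 9 + 2 = 11)
R(r) = -10 - 2*r (R(r) = -2*(5 + r) = -10 - 2*r)
w(E) = -11 + E (w(E) = E - 1*11 = E - 11 = -11 + E)
N(Y, x) = 44*Y/9 (N(Y, x) = -(-44)*Y/9 = 44*Y/9)
-1037 - N(w(R(3)), -38) = -1037 - 44*(-11 + (-10 - 2*3))/9 = -1037 - 44*(-11 + (-10 - 6))/9 = -1037 - 44*(-11 - 16)/9 = -1037 - 44*(-27)/9 = -1037 - 1*(-132) = -1037 + 132 = -905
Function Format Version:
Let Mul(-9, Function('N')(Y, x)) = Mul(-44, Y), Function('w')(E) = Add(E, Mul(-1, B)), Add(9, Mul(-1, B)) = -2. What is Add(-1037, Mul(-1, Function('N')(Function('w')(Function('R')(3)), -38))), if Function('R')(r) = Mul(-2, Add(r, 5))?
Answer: -905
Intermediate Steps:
B = 11 (B = Add(9, Mul(-1, -2)) = Add(9, 2) = 11)
Function('R')(r) = Add(-10, Mul(-2, r)) (Function('R')(r) = Mul(-2, Add(5, r)) = Add(-10, Mul(-2, r)))
Function('w')(E) = Add(-11, E) (Function('w')(E) = Add(E, Mul(-1, 11)) = Add(E, -11) = Add(-11, E))
Function('N')(Y, x) = Mul(Rational(44, 9), Y) (Function('N')(Y, x) = Mul(Rational(-1, 9), Mul(-44, Y)) = Mul(Rational(44, 9), Y))
Add(-1037, Mul(-1, Function('N')(Function('w')(Function('R')(3)), -38))) = Add(-1037, Mul(-1, Mul(Rational(44, 9), Add(-11, Add(-10, Mul(-2, 3)))))) = Add(-1037, Mul(-1, Mul(Rational(44, 9), Add(-11, Add(-10, -6))))) = Add(-1037, Mul(-1, Mul(Rational(44, 9), Add(-11, -16)))) = Add(-1037, Mul(-1, Mul(Rational(44, 9), -27))) = Add(-1037, Mul(-1, -132)) = Add(-1037, 132) = -905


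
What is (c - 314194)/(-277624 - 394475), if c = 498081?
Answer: -183887/672099 ≈ -0.27360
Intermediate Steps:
(c - 314194)/(-277624 - 394475) = (498081 - 314194)/(-277624 - 394475) = 183887/(-672099) = 183887*(-1/672099) = -183887/672099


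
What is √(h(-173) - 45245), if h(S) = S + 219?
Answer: I*√45199 ≈ 212.6*I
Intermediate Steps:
h(S) = 219 + S
√(h(-173) - 45245) = √((219 - 173) - 45245) = √(46 - 45245) = √(-45199) = I*√45199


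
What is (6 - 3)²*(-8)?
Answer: -72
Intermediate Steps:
(6 - 3)²*(-8) = 3²*(-8) = 9*(-8) = -72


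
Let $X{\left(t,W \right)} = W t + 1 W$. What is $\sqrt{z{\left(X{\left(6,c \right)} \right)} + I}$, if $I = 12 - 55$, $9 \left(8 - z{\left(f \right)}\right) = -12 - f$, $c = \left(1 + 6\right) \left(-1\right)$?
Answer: $\frac{4 i \sqrt{22}}{3} \approx 6.2539 i$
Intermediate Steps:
$c = -7$ ($c = 7 \left(-1\right) = -7$)
$X{\left(t,W \right)} = W + W t$ ($X{\left(t,W \right)} = W t + W = W + W t$)
$z{\left(f \right)} = \frac{28}{3} + \frac{f}{9}$ ($z{\left(f \right)} = 8 - \frac{-12 - f}{9} = 8 + \left(\frac{4}{3} + \frac{f}{9}\right) = \frac{28}{3} + \frac{f}{9}$)
$I = -43$ ($I = 12 - 55 = -43$)
$\sqrt{z{\left(X{\left(6,c \right)} \right)} + I} = \sqrt{\left(\frac{28}{3} + \frac{\left(-7\right) \left(1 + 6\right)}{9}\right) - 43} = \sqrt{\left(\frac{28}{3} + \frac{\left(-7\right) 7}{9}\right) - 43} = \sqrt{\left(\frac{28}{3} + \frac{1}{9} \left(-49\right)\right) - 43} = \sqrt{\left(\frac{28}{3} - \frac{49}{9}\right) - 43} = \sqrt{\frac{35}{9} - 43} = \sqrt{- \frac{352}{9}} = \frac{4 i \sqrt{22}}{3}$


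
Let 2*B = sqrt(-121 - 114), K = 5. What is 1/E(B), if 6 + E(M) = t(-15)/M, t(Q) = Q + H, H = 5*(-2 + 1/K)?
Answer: -235/1794 - 4*I*sqrt(235)/897 ≈ -0.13099 - 0.06836*I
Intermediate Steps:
H = -9 (H = 5*(-2 + 1/5) = 5*(-9/5) = -9)
t(Q) = -9 + Q (t(Q) = Q - 9 = -9 + Q)
B = I*sqrt(235)/2 (B = sqrt(-121 - 114)/2 = sqrt(-235)/2 = (I*sqrt(235))/2 = I*sqrt(235)/2 ≈ 7.6649*I)
E(M) = -6 - 24/M (E(M) = -6 + (-9 - 15)/M = -6 - 24/M)
1/E(B) = 1/(-6 - 24*(-2*I*sqrt(235)/235)) = 1/(-6 - (-48)*I*sqrt(235)/235) = 1/(-6 + 48*I*sqrt(235)/235)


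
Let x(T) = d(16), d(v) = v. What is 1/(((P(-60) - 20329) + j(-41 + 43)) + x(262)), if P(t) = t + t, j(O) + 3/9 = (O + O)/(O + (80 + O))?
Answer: -7/143033 ≈ -4.8940e-5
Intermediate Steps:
j(O) = -1/3 + 2*O/(80 + 2*O) (j(O) = -1/3 + (O + O)/(O + (80 + O)) = -1/3 + (2*O)/(80 + 2*O) = -1/3 + 2*O/(80 + 2*O))
P(t) = 2*t
x(T) = 16
1/(((P(-60) - 20329) + j(-41 + 43)) + x(262)) = 1/(((2*(-60) - 20329) + 2*(-20 + (-41 + 43))/(3*(40 + (-41 + 43)))) + 16) = 1/(((-120 - 20329) + 2*(-20 + 2)/(3*(40 + 2))) + 16) = 1/((-20449 + (2/3)*(-18)/42) + 16) = 1/((-20449 + (2/3)*(1/42)*(-18)) + 16) = 1/((-20449 - 2/7) + 16) = 1/(-143145/7 + 16) = 1/(-143033/7) = -7/143033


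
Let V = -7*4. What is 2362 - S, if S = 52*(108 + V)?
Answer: -1798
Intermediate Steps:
V = -28
S = 4160 (S = 52*(108 - 28) = 52*80 = 4160)
2362 - S = 2362 - 1*4160 = 2362 - 4160 = -1798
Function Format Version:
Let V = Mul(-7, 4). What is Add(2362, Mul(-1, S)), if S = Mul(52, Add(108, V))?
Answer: -1798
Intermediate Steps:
V = -28
S = 4160 (S = Mul(52, Add(108, -28)) = Mul(52, 80) = 4160)
Add(2362, Mul(-1, S)) = Add(2362, Mul(-1, 4160)) = Add(2362, -4160) = -1798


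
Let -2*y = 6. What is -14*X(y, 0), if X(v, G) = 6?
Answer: -84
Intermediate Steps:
y = -3 (y = -½*6 = -3)
-14*X(y, 0) = -14*6 = -84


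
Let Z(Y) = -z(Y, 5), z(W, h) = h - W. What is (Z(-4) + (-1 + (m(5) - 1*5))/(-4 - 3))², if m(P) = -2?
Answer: 3025/49 ≈ 61.735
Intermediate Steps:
Z(Y) = -5 + Y (Z(Y) = -(5 - Y) = -5 + Y)
(Z(-4) + (-1 + (m(5) - 1*5))/(-4 - 3))² = ((-5 - 4) + (-1 + (-2 - 1*5))/(-4 - 3))² = (-9 + (-1 + (-2 - 5))/(-7))² = (-9 + (-1 - 7)*(-⅐))² = (-9 - 8*(-⅐))² = (-9 + 8/7)² = (-55/7)² = 3025/49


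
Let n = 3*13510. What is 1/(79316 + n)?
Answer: 1/119846 ≈ 8.3440e-6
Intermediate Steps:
n = 40530
1/(79316 + n) = 1/(79316 + 40530) = 1/119846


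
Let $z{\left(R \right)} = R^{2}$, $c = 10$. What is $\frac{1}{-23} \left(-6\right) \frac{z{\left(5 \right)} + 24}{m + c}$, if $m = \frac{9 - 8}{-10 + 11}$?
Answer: $\frac{294}{253} \approx 1.1621$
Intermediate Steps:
$m = 1$ ($m = 1 \cdot 1^{-1} = 1 \cdot 1 = 1$)
$\frac{1}{-23} \left(-6\right) \frac{z{\left(5 \right)} + 24}{m + c} = \frac{1}{-23} \left(-6\right) \frac{5^{2} + 24}{1 + 10} = \left(- \frac{1}{23}\right) \left(-6\right) \frac{25 + 24}{11} = \frac{6 \cdot 49 \cdot \frac{1}{11}}{23} = \frac{6}{23} \cdot \frac{49}{11} = \frac{294}{253}$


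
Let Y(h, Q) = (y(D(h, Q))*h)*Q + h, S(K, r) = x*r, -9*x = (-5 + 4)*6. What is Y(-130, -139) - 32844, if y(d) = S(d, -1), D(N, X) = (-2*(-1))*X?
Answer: -135062/3 ≈ -45021.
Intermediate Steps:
D(N, X) = 2*X
x = 2/3 (x = -(-5 + 4)*6/9 = -(-1)*6/9 = -1/9*(-6) = 2/3 ≈ 0.66667)
S(K, r) = 2*r/3
y(d) = -2/3 (y(d) = (2/3)*(-1) = -2/3)
Y(h, Q) = h - 2*Q*h/3 (Y(h, Q) = (-2*h/3)*Q + h = -2*Q*h/3 + h = h - 2*Q*h/3)
Y(-130, -139) - 32844 = (1/3)*(-130)*(3 - 2*(-139)) - 32844 = (1/3)*(-130)*(3 + 278) - 32844 = (1/3)*(-130)*281 - 32844 = -36530/3 - 32844 = -135062/3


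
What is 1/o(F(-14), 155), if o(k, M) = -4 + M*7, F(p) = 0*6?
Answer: 1/1081 ≈ 0.00092507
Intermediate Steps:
F(p) = 0
o(k, M) = -4 + 7*M
1/o(F(-14), 155) = 1/(-4 + 7*155) = 1/(-4 + 1085) = 1/1081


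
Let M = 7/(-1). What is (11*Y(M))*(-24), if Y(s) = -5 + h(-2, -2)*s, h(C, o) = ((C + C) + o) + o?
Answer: -13464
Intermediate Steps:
M = -7 (M = 7*(-1) = -7)
h(C, o) = 2*C + 2*o (h(C, o) = (2*C + o) + o = (o + 2*C) + o = 2*C + 2*o)
Y(s) = -5 - 8*s (Y(s) = -5 + (2*(-2) + 2*(-2))*s = -5 + (-4 - 4)*s = -5 - 8*s)
(11*Y(M))*(-24) = (11*(-5 - 8*(-7)))*(-24) = (11*(-5 + 56))*(-24) = (11*51)*(-24) = 561*(-24) = -13464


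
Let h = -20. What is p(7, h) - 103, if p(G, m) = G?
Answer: -96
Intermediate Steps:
p(7, h) - 103 = 7 - 103 = -96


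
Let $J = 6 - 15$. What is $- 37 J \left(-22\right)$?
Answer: $-7326$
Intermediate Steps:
$J = -9$ ($J = 6 - 15 = -9$)
$- 37 J \left(-22\right) = \left(-37\right) \left(-9\right) \left(-22\right) = 333 \left(-22\right) = -7326$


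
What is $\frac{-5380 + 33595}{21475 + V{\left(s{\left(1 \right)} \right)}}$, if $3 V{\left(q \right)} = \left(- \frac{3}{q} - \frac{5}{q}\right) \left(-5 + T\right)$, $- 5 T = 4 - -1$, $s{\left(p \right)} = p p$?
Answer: $\frac{28215}{21491} \approx 1.3129$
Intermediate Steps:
$s{\left(p \right)} = p^{2}$
$T = -1$ ($T = - \frac{4 - -1}{5} = - \frac{4 + 1}{5} = \left(- \frac{1}{5}\right) 5 = -1$)
$V{\left(q \right)} = \frac{16}{q}$ ($V{\left(q \right)} = \frac{\left(- \frac{3}{q} - \frac{5}{q}\right) \left(-5 - 1\right)}{3} = \frac{- \frac{8}{q} \left(-6\right)}{3} = \frac{48 \frac{1}{q}}{3} = \frac{16}{q}$)
$\frac{-5380 + 33595}{21475 + V{\left(s{\left(1 \right)} \right)}} = \frac{-5380 + 33595}{21475 + \frac{16}{1^{2}}} = \frac{28215}{21475 + \frac{16}{1}} = \frac{28215}{21475 + 16 \cdot 1} = \frac{28215}{21475 + 16} = \frac{28215}{21491}$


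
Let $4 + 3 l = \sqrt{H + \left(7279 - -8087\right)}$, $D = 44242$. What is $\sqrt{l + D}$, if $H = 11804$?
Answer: $\frac{\sqrt{398166 + 3 \sqrt{27170}}}{3} \approx 210.47$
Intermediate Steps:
$l = - \frac{4}{3} + \frac{\sqrt{27170}}{3}$ ($l = - \frac{4}{3} + \frac{\sqrt{11804 + \left(7279 - -8087\right)}}{3} = - \frac{4}{3} + \frac{\sqrt{11804 + \left(7279 + 8087\right)}}{3} = - \frac{4}{3} + \frac{\sqrt{11804 + 15366}}{3} = - \frac{4}{3} + \frac{\sqrt{27170}}{3} \approx 53.611$)
$\sqrt{l + D} = \sqrt{\left(- \frac{4}{3} + \frac{\sqrt{27170}}{3}\right) + 44242} = \sqrt{\frac{132722}{3} + \frac{\sqrt{27170}}{3}}$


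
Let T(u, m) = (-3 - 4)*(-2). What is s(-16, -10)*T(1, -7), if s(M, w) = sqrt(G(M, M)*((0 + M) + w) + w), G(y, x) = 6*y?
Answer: 14*sqrt(2486) ≈ 698.04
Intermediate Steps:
s(M, w) = sqrt(w + 6*M*(M + w)) (s(M, w) = sqrt((6*M)*((0 + M) + w) + w) = sqrt((6*M)*(M + w) + w) = sqrt(6*M*(M + w) + w) = sqrt(w + 6*M*(M + w)))
T(u, m) = 14 (T(u, m) = -7*(-2) = 14)
s(-16, -10)*T(1, -7) = sqrt(-10 + 6*(-16)**2 + 6*(-16)*(-10))*14 = sqrt(-10 + 6*256 + 960)*14 = sqrt(-10 + 1536 + 960)*14 = sqrt(2486)*14 = 14*sqrt(2486)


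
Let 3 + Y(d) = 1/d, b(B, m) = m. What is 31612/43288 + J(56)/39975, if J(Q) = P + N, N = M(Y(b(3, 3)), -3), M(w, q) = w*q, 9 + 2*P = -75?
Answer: 45079211/61801350 ≈ 0.72942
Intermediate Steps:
P = -42 (P = -9/2 + (1/2)*(-75) = -9/2 - 75/2 = -42)
Y(d) = -3 + 1/d
M(w, q) = q*w
N = 8 (N = -3*(-3 + 1/3) = -3*(-8/3) = 8)
J(Q) = -34 (J(Q) = -42 + 8 = -34)
31612/43288 + J(56)/39975 = 31612/43288 - 34/39975 = 31612*(1/43288) - 34*1/39975 = 1129/1546 - 34/39975 = 45079211/61801350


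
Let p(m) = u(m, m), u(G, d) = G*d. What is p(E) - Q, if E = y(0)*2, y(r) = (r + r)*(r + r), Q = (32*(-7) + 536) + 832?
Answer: -1144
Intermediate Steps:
Q = 1144 (Q = (-224 + 536) + 832 = 312 + 832 = 1144)
y(r) = 4*r² (y(r) = (2*r)*(2*r) = 4*r²)
E = 0 (E = (4*0²)*2 = (4*0)*2 = 0*2 = 0)
p(m) = m² (p(m) = m*m = m²)
p(E) - Q = 0² - 1*1144 = 0 - 1144 = -1144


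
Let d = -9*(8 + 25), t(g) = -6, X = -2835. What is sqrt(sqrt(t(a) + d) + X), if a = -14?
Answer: sqrt(-2835 + I*sqrt(303)) ≈ 0.1635 + 53.245*I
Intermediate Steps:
d = -297 (d = -9*33 = -297)
sqrt(sqrt(t(a) + d) + X) = sqrt(sqrt(-6 - 297) - 2835) = sqrt(sqrt(-303) - 2835) = sqrt(I*sqrt(303) - 2835) = sqrt(-2835 + I*sqrt(303))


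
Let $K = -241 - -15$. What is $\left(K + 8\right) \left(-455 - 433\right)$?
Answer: $193584$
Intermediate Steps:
$K = -226$ ($K = -241 + 15 = -226$)
$\left(K + 8\right) \left(-455 - 433\right) = \left(-226 + 8\right) \left(-455 - 433\right) = \left(-218\right) \left(-888\right) = 193584$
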